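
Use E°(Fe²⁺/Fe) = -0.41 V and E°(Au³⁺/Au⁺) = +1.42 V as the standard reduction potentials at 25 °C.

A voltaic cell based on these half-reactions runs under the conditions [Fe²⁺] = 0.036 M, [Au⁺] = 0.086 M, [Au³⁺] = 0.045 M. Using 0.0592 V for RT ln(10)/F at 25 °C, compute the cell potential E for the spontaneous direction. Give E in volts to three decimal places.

+1.864 V

Au³⁺/Au⁺ is the cathode (higher E°), Fe²⁺/Fe the anode: E°cell = +1.42 − (-0.41) = +1.83 V, n = 2.
Overall: Au³⁺(aq) + Fe(s) → Au⁺(aq) + Fe²⁺(aq)
Q = [Au⁺]·[Fe²⁺] / ([Au³⁺]); log Q = -1.162.
E = E° − (0.0592/n) log Q = +1.83 − (0.0592/2)(-1.162) = +1.864 V.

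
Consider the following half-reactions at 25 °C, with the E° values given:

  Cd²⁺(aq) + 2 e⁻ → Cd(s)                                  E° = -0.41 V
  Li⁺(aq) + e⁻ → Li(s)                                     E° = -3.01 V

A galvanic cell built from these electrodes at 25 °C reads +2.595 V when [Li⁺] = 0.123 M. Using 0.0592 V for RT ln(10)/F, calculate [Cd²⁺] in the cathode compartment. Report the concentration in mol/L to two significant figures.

Cd²⁺/Cd is the cathode, Li⁺/Li the anode: E°cell = +2.60 V, n = 2.
Overall reaction: Cd²⁺(aq) + 2 Li(s) → Cd(s) + 2 Li⁺(aq); Q = [Li⁺]^2/[Cd²⁺]^1.
From E = E° − (0.0592/n) log Q: log Q = (E° − E)·n/0.0592 = (+2.60 − (+2.595))·2/0.0592 = 0.1689.
So 1·log[Cd²⁺] = 2·log(0.123) − log Q = -1.8202 − (0.1689) = -1.9891; [Cd²⁺] = 10^(-1.9891) ≈ 0.010 M.

0.010 M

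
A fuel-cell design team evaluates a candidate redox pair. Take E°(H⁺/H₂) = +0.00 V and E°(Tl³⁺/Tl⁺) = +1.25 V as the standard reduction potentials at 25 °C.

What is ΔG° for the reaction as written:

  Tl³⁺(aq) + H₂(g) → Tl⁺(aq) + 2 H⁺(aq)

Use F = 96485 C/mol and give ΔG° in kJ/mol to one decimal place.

As written, Tl³⁺/Tl⁺ is reduced (cathode) and H⁺/H₂ is oxidised (anode), so E°cell = (+1.25) − (+0.00) = +1.25 V.
Balancing electrons gives n = 2.
ΔG° = −nFE° = −(2)(96485)(+1.25) = -241,212 J = -241.2 kJ/mol.

-241.2 kJ/mol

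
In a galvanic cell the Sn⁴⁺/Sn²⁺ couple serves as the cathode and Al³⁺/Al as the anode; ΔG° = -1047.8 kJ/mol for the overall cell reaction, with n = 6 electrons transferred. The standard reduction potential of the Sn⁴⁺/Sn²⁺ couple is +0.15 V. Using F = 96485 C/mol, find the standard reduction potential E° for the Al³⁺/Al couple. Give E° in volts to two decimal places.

-1.66 V

E°cell = −ΔG°/(nF) = −(-1047.8×10³)/((6)(96485)) = +1.810 V.
Since Sn⁴⁺/Sn²⁺ is the cathode and Al³⁺/Al the anode, E°cell = E°(Sn⁴⁺/Sn²⁺) − E°(Al³⁺/Al).
So E°(Al³⁺/Al) = E°(Sn⁴⁺/Sn²⁺) − E°cell = (+0.15) − (+1.810) = -1.66 V.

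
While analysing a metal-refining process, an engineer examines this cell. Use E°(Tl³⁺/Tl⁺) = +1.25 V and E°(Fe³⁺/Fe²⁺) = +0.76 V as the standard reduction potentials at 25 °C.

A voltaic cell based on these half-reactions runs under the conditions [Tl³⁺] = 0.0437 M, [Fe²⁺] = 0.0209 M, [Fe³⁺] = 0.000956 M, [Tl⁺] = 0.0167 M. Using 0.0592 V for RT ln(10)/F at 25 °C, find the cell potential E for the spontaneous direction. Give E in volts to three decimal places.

Tl³⁺/Tl⁺ is the cathode (higher E°), Fe³⁺/Fe²⁺ the anode: E°cell = +1.25 − (+0.76) = +0.49 V, n = 2.
Overall: Tl³⁺(aq) + 2 Fe²⁺(aq) → Tl⁺(aq) + 2 Fe³⁺(aq)
Q = [Tl⁺]·[Fe³⁺]^2 / ([Tl³⁺]·[Fe²⁺]^2); log Q = -3.097.
E = E° − (0.0592/n) log Q = +0.49 − (0.0592/2)(-3.097) = +0.582 V.

+0.582 V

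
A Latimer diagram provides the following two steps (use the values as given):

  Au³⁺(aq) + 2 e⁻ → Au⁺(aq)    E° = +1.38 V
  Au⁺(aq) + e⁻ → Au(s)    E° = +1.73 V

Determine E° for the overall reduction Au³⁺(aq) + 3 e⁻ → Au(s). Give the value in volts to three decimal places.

Adding the free-energy changes (−nFE°) of the two steps gives −n₃FE°₃ = −n₁FE°₁ − n₂FE°₂.
E°₃ = (2×+1.38 + 1×+1.73) / 3 = (+4.490) / 3 = +1.497 V.

+1.497 V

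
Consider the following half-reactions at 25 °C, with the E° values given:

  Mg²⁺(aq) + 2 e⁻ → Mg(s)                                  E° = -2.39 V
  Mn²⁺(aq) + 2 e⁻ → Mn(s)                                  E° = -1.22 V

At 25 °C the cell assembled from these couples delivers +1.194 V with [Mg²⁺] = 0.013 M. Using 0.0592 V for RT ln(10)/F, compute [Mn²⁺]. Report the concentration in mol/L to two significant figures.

Mn²⁺/Mn is the cathode, Mg²⁺/Mg the anode: E°cell = +1.17 V, n = 2.
Overall reaction: Mn²⁺(aq) + Mg(s) → Mn(s) + Mg²⁺(aq); Q = [Mg²⁺]^1/[Mn²⁺]^1.
From E = E° − (0.0592/n) log Q: log Q = (E° − E)·n/0.0592 = (+1.17 − (+1.194))·2/0.0592 = -0.8108.
So 1·log[Mn²⁺] = 1·log(0.013) − log Q = -1.8861 − (-0.8108) = -1.0753; [Mn²⁺] = 10^(-1.0753) ≈ 0.084 M.

0.084 M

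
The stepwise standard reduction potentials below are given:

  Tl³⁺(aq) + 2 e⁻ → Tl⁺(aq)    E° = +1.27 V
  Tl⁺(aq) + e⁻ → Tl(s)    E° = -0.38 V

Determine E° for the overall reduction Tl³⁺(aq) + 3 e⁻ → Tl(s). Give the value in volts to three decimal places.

Standard free energies of sequential steps add: ΔG°₃ = ΔG°₁ + ΔG°₂, so n₃E°₃ = n₁E°₁ + n₂E°₂.
E°₃ = (2×+1.27 + 1×-0.38) / 3 = (+2.160) / 3 = +0.720 V.
Simply averaging or adding the two E° values would be wrong; the electron-weighted sum is required.

+0.720 V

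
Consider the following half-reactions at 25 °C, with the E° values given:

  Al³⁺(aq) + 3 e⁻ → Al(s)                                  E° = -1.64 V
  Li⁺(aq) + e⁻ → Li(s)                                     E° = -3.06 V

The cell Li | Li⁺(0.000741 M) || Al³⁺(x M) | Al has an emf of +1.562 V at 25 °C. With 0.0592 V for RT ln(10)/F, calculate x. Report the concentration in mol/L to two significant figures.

0.0064 M

Al³⁺/Al is the cathode, Li⁺/Li the anode: E°cell = +1.42 V, n = 3.
Overall reaction: Al³⁺(aq) + 3 Li(s) → Al(s) + 3 Li⁺(aq); Q = [Li⁺]^3/[Al³⁺]^1.
From E = E° − (0.0592/n) log Q: log Q = (E° − E)·n/0.0592 = (+1.42 − (+1.562))·3/0.0592 = -7.1959.
So 1·log[Al³⁺] = 3·log(0.000741) − log Q = -9.3905 − (-7.1959) = -2.1946; [Al³⁺] = 10^(-2.1946) ≈ 0.0064 M.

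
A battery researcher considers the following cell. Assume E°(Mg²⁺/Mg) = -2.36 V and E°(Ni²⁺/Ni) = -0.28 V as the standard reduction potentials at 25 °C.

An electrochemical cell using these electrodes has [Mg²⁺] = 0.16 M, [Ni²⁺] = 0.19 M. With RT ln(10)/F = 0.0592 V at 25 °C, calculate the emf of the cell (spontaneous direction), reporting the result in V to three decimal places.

+2.082 V

Ni²⁺/Ni is the cathode (higher E°), Mg²⁺/Mg the anode: E°cell = -0.28 − (-2.36) = +2.08 V, n = 2.
Overall: Ni²⁺(aq) + Mg(s) → Ni(s) + Mg²⁺(aq)
Q = [Mg²⁺] / ([Ni²⁺]); log Q = -0.075.
E = E° − (0.0592/n) log Q = +2.08 − (0.0592/2)(-0.075) = +2.082 V.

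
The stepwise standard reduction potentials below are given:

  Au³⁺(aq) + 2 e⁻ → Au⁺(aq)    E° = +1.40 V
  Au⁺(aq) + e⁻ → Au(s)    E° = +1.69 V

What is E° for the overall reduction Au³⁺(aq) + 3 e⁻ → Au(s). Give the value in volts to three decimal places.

Standard free energies of sequential steps add: ΔG°₃ = ΔG°₁ + ΔG°₂, so n₃E°₃ = n₁E°₁ + n₂E°₂.
E°₃ = (2×+1.40 + 1×+1.69) / 3 = (+4.490) / 3 = +1.497 V.

+1.497 V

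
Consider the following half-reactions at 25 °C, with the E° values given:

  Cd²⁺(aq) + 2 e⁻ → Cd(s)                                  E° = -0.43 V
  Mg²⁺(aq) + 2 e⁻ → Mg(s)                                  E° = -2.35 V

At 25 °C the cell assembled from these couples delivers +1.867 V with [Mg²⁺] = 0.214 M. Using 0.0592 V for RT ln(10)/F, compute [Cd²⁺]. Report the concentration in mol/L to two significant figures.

0.0035 M

Cd²⁺/Cd is the cathode, Mg²⁺/Mg the anode: E°cell = +1.92 V, n = 2.
Overall reaction: Cd²⁺(aq) + Mg(s) → Cd(s) + Mg²⁺(aq); Q = [Mg²⁺]^1/[Cd²⁺]^1.
From E = E° − (0.0592/n) log Q: log Q = (E° − E)·n/0.0592 = (+1.92 − (+1.867))·2/0.0592 = 1.7905.
So 1·log[Cd²⁺] = 1·log(0.214) − log Q = -0.6696 − (1.7905) = -2.4601; [Cd²⁺] = 10^(-2.4601) ≈ 0.0035 M.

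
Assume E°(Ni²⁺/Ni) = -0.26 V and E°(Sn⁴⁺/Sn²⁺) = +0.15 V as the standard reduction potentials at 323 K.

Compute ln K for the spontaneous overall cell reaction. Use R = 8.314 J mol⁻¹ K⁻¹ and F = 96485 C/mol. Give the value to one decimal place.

29.5

Cathode: Sn⁴⁺/Sn²⁺; anode: Ni²⁺/Ni. E°cell = (+0.15) − (-0.26) = +0.41 V, with n = 2.
ΔG° = −nFE° = −RT ln K, so ln K = nFE°/(RT) = (2)(96485)(+0.41) / ((8.314)(323)) = 29.462.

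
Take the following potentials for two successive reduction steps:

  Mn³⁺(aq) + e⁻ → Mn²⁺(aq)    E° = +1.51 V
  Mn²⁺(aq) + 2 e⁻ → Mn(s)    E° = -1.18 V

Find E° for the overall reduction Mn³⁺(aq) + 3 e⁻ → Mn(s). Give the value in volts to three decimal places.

-0.283 V

Adding the free-energy changes (−nFE°) of the two steps gives −n₃FE°₃ = −n₁FE°₁ − n₂FE°₂.
E°₃ = (1×+1.51 + 2×-1.18) / 3 = (-0.850) / 3 = -0.283 V.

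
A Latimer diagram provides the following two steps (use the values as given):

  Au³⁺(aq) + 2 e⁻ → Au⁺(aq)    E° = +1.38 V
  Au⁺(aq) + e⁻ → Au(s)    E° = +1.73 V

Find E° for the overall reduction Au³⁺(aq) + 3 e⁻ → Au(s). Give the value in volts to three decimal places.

Standard free energies of sequential steps add: ΔG°₃ = ΔG°₁ + ΔG°₂, so n₃E°₃ = n₁E°₁ + n₂E°₂.
E°₃ = (2×+1.38 + 1×+1.73) / 3 = (+4.490) / 3 = +1.497 V.

+1.497 V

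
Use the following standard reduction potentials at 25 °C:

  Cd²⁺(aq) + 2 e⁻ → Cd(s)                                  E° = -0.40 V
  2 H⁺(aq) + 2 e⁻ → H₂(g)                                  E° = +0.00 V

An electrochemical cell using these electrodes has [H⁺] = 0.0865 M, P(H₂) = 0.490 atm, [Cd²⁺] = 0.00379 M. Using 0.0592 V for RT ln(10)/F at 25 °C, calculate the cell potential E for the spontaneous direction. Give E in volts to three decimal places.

H⁺/H₂ is the cathode (higher E°), Cd²⁺/Cd the anode: E°cell = +0.00 − (-0.40) = +0.40 V, n = 2.
Overall: 2 H⁺(aq) + Cd(s) → H₂(g) + Cd²⁺(aq)
Q = P(H₂)·[Cd²⁺] / ([H⁺]^2); log Q = -0.605.
E = E° − (0.0592/n) log Q = +0.40 − (0.0592/2)(-0.605) = +0.418 V.

+0.418 V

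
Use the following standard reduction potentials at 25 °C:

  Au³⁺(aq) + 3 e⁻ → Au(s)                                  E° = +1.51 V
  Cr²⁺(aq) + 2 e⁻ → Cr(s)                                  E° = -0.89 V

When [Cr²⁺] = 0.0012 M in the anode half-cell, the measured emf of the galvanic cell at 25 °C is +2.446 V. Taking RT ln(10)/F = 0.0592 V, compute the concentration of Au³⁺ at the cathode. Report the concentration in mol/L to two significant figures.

0.0089 M

Au³⁺/Au is the cathode, Cr²⁺/Cr the anode: E°cell = +2.40 V, n = 6.
Overall reaction: 2 Au³⁺(aq) + 3 Cr(s) → 2 Au(s) + 3 Cr²⁺(aq); Q = [Cr²⁺]^3/[Au³⁺]^2.
From E = E° − (0.0592/n) log Q: log Q = (E° − E)·n/0.0592 = (+2.40 − (+2.446))·6/0.0592 = -4.6622.
So 2·log[Au³⁺] = 3·log(0.0012) − log Q = -8.7625 − (-4.6622) = -4.1003; log[Au³⁺] = -4.1003 / 2 = -2.0501; [Au³⁺] = 10^(-2.0501) ≈ 0.0089 M.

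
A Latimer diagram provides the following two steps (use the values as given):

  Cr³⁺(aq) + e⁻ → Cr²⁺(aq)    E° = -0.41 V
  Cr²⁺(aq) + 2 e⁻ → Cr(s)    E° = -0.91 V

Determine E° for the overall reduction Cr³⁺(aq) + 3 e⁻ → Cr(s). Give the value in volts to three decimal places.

-0.743 V

Adding the free-energy changes (−nFE°) of the two steps gives −n₃FE°₃ = −n₁FE°₁ − n₂FE°₂.
E°₃ = (1×-0.41 + 2×-0.91) / 3 = (-2.230) / 3 = -0.743 V.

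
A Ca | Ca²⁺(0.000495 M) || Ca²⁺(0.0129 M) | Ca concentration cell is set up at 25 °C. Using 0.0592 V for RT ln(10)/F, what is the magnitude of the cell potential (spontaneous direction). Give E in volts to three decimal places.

+0.042 V

For a concentration cell E°cell = 0. The 0.0129 M side is the cathode (reduction is favoured where [Ca²⁺] is higher).
With n = 2, E = −(0.0592/2) log([Ca²⁺]ₐₙ/[Ca²⁺]꜀ₐₜ) = −(0.0592/2) log(0.000495/0.0129) = −(0.0592/2)(-1.416) = +0.042 V.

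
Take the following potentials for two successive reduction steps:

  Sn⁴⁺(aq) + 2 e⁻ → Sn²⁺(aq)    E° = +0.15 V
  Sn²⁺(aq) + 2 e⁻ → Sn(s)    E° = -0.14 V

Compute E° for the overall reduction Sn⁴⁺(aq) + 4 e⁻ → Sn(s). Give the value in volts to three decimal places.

+0.005 V

Adding the free-energy changes (−nFE°) of the two steps gives −n₃FE°₃ = −n₁FE°₁ − n₂FE°₂.
E°₃ = (2×+0.15 + 2×-0.14) / 4 = (+0.020) / 4 = +0.005 V.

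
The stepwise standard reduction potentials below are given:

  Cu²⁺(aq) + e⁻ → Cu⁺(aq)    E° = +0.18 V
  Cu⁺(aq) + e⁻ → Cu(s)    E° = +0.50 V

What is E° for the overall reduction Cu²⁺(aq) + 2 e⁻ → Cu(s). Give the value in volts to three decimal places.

+0.340 V

Adding the free-energy changes (−nFE°) of the two steps gives −n₃FE°₃ = −n₁FE°₁ − n₂FE°₂.
E°₃ = (1×+0.18 + 1×+0.50) / 2 = (+0.680) / 2 = +0.340 V.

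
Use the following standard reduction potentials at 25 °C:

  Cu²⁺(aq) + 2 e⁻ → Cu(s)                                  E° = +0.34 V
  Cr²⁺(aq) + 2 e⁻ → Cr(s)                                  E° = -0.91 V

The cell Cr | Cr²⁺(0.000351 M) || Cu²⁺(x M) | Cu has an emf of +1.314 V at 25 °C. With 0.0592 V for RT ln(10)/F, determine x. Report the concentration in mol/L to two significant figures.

0.051 M

Cu²⁺/Cu is the cathode, Cr²⁺/Cr the anode: E°cell = +1.25 V, n = 2.
Overall reaction: Cu²⁺(aq) + Cr(s) → Cu(s) + Cr²⁺(aq); Q = [Cr²⁺]^1/[Cu²⁺]^1.
From E = E° − (0.0592/n) log Q: log Q = (E° − E)·n/0.0592 = (+1.25 − (+1.314))·2/0.0592 = -2.1622.
So 1·log[Cu²⁺] = 1·log(0.000351) − log Q = -3.4547 − (-2.1622) = -1.2925; [Cu²⁺] = 10^(-1.2925) ≈ 0.051 M.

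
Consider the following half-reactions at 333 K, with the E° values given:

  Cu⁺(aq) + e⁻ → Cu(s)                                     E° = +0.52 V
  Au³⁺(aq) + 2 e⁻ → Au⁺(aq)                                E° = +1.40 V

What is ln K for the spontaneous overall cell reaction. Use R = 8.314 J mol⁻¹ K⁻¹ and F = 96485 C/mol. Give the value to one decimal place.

Cathode: Au³⁺/Au⁺; anode: Cu⁺/Cu. E°cell = (+1.40) − (+0.52) = +0.88 V, with n = 2.
ΔG° = −nFE° = −RT ln K, so ln K = nFE°/(RT) = (2)(96485)(+0.88) / ((8.314)(333)) = 61.336.

61.3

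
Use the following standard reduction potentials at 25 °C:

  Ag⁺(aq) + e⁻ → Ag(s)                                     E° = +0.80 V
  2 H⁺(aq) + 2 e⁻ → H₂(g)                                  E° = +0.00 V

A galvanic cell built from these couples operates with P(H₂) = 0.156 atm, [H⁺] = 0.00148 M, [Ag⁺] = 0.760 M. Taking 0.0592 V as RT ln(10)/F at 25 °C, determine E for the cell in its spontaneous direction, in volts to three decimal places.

+0.937 V

Ag⁺/Ag is the cathode (higher E°), H⁺/H₂ the anode: E°cell = +0.80 − (+0.00) = +0.80 V, n = 2.
Overall: 2 Ag⁺(aq) + H₂(g) → 2 Ag(s) + 2 H⁺(aq)
Q = [H⁺]^2 / ([Ag⁺]^2·P(H₂)); log Q = -4.614.
E = E° − (0.0592/n) log Q = +0.80 − (0.0592/2)(-4.614) = +0.937 V.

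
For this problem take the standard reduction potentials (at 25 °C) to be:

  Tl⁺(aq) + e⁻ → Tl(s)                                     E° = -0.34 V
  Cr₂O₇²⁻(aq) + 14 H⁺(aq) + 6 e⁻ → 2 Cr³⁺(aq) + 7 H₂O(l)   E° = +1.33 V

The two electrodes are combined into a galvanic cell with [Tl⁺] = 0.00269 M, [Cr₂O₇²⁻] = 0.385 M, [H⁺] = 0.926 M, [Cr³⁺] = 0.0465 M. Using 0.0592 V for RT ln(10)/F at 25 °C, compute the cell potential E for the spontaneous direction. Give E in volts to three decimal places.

+1.840 V

Cr₂O₇²⁻/Cr³⁺ is the cathode (higher E°), Tl⁺/Tl the anode: E°cell = +1.33 − (-0.34) = +1.67 V, n = 6.
Overall: Cr₂O₇²⁻(aq) + 14 H⁺(aq) + 6 Tl(s) → 2 Cr³⁺(aq) + 7 H₂O(l) + 6 Tl⁺(aq)
Q = [Cr³⁺]^2·[Tl⁺]^6 / ([Cr₂O₇²⁻]·[H⁺]^14); log Q = -17.205.
E = E° − (0.0592/n) log Q = +1.67 − (0.0592/6)(-17.205) = +1.840 V.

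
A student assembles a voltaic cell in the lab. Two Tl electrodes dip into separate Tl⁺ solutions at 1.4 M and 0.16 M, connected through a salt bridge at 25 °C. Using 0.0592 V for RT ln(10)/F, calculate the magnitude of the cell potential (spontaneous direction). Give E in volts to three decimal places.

For a concentration cell E°cell = 0. The 1.4 M side is the cathode (reduction is favoured where [Tl⁺] is higher).
With n = 1, E = −(0.0592/1) log([Tl⁺]ₐₙ/[Tl⁺]꜀ₐₜ) = −(0.0592/1) log(0.16/1.4) = −(0.0592/1)(-0.942) = +0.056 V.

+0.056 V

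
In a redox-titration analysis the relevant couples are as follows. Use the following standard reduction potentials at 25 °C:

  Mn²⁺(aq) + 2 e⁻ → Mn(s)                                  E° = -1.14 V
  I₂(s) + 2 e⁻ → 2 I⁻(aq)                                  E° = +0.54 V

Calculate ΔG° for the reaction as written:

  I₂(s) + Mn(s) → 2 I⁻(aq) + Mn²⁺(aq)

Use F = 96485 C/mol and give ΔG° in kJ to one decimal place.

-324.2 kJ

As written, I₂/I⁻ is reduced (cathode) and Mn²⁺/Mn is oxidised (anode), so E°cell = (+0.54) − (-1.14) = +1.68 V.
Balancing electrons gives n = 2.
ΔG° = −nFE° = −(2)(96485)(+1.68) = -324,190 J = -324.2 kJ.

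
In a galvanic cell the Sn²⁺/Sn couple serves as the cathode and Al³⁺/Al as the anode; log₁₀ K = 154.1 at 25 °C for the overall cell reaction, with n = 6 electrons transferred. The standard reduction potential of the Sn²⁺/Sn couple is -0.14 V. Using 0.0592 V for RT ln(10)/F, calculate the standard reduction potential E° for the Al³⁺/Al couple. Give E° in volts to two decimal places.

E°cell = (0.0592/n)·log K = (0.0592/6)(154.1) = +1.520 V.
Since Sn²⁺/Sn is the cathode and Al³⁺/Al the anode, E°cell = E°(Sn²⁺/Sn) − E°(Al³⁺/Al).
So E°(Al³⁺/Al) = E°(Sn²⁺/Sn) − E°cell = (-0.14) − (+1.520) = -1.66 V.

-1.66 V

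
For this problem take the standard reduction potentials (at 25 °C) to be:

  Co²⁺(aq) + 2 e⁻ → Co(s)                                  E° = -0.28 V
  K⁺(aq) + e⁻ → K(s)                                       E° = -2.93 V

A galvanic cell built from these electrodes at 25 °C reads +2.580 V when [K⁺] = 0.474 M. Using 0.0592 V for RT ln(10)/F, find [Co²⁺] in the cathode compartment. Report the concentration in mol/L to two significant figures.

Co²⁺/Co is the cathode, K⁺/K the anode: E°cell = +2.65 V, n = 2.
Overall reaction: Co²⁺(aq) + 2 K(s) → Co(s) + 2 K⁺(aq); Q = [K⁺]^2/[Co²⁺]^1.
From E = E° − (0.0592/n) log Q: log Q = (E° − E)·n/0.0592 = (+2.65 − (+2.580))·2/0.0592 = 2.3649.
So 1·log[Co²⁺] = 2·log(0.474) − log Q = -0.6484 − (2.3649) = -3.0133; [Co²⁺] = 10^(-3.0133) ≈ 0.00097 M.

0.00097 M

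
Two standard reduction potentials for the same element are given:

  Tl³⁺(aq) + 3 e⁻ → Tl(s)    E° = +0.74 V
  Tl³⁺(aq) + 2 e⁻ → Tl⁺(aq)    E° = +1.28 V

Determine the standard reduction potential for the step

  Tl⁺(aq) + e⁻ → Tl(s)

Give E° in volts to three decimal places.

-0.340 V

Sequential free energies add, so n₃E°₃ = n₁E°₁ + n₂E°₂.
With n₃ = 3, and the known step contributing 2×(+1.28) V, the unknown satisfies 1·E° = 3×(+0.74) − 2×(+1.28) = -0.340.
E° = -0.340 / 1 = -0.340 V.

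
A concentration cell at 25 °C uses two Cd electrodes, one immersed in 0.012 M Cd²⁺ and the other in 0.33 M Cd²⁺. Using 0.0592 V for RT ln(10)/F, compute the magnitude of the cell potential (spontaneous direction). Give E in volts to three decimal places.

For a concentration cell E°cell = 0. The 0.33 M side is the cathode (reduction is favoured where [Cd²⁺] is higher).
With n = 2, E = −(0.0592/2) log([Cd²⁺]ₐₙ/[Cd²⁺]꜀ₐₜ) = −(0.0592/2) log(0.012/0.33) = −(0.0592/2)(-1.439) = +0.043 V.

+0.043 V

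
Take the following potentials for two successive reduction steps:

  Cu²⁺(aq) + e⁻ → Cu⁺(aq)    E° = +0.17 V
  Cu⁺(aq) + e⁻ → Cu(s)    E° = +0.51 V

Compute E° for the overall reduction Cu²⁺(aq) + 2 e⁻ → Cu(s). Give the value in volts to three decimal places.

+0.340 V

Adding the free-energy changes (−nFE°) of the two steps gives −n₃FE°₃ = −n₁FE°₁ − n₂FE°₂.
E°₃ = (1×+0.17 + 1×+0.51) / 2 = (+0.680) / 2 = +0.340 V.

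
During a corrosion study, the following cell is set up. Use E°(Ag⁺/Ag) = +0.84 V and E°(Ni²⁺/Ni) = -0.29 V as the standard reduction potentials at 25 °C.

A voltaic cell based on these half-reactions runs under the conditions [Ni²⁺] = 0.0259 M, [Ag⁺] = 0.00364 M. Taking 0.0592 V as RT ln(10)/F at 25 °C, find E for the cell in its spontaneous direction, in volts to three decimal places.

Ag⁺/Ag is the cathode (higher E°), Ni²⁺/Ni the anode: E°cell = +0.84 − (-0.29) = +1.13 V, n = 2.
Overall: 2 Ag⁺(aq) + Ni(s) → 2 Ag(s) + Ni²⁺(aq)
Q = [Ni²⁺] / ([Ag⁺]^2); log Q = 3.291.
E = E° − (0.0592/n) log Q = +1.13 − (0.0592/2)(3.291) = +1.033 V.

+1.033 V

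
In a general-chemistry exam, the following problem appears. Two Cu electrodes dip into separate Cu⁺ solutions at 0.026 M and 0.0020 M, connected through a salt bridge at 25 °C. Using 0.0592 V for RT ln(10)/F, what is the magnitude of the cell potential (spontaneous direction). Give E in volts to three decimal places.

+0.066 V

For a concentration cell E°cell = 0. The 0.026 M side is the cathode (reduction is favoured where [Cu⁺] is higher).
With n = 1, E = −(0.0592/1) log([Cu⁺]ₐₙ/[Cu⁺]꜀ₐₜ) = −(0.0592/1) log(0.002/0.026) = −(0.0592/1)(-1.114) = +0.066 V.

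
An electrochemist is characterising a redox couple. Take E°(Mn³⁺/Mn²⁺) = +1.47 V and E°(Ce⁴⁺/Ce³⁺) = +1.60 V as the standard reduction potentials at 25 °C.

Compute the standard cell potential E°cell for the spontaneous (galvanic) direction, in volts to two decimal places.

+0.13 V

The Ce⁴⁺/Ce³⁺ couple has the higher reduction potential, so it is the cathode; Mn³⁺/Mn²⁺ is oxidised at the anode.
E°cell = E°(cathode) − E°(anode) = (+1.60) − (+1.47) = +0.13 V.
Since E°cell > 0, the reaction is spontaneous under standard conditions.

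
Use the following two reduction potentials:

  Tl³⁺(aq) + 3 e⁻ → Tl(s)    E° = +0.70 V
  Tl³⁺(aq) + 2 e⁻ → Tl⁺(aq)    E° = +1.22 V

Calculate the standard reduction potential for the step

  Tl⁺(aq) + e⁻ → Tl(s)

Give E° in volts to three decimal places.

Sequential free energies add, so n₃E°₃ = n₁E°₁ + n₂E°₂.
With n₃ = 3, and the known step contributing 2×(+1.22) V, the unknown satisfies 1·E° = 3×(+0.70) − 2×(+1.22) = -0.340.
E° = -0.340 / 1 = -0.340 V.

-0.340 V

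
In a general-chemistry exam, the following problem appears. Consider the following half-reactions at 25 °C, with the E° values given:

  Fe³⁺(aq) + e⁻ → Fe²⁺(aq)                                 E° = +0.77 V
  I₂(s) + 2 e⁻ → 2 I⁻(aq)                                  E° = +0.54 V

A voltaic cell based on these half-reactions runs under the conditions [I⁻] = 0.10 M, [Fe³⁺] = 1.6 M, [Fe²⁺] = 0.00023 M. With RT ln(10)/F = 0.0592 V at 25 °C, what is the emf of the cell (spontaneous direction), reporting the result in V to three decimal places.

+0.398 V

Fe³⁺/Fe²⁺ is the cathode (higher E°), I₂/I⁻ the anode: E°cell = +0.77 − (+0.54) = +0.23 V, n = 2.
Overall: 2 Fe³⁺(aq) + 2 I⁻(aq) → 2 Fe²⁺(aq) + I₂(s)
Q = [Fe²⁺]^2 / ([Fe³⁺]^2·[I⁻]^2); log Q = -5.685.
E = E° − (0.0592/n) log Q = +0.23 − (0.0592/2)(-5.685) = +0.398 V.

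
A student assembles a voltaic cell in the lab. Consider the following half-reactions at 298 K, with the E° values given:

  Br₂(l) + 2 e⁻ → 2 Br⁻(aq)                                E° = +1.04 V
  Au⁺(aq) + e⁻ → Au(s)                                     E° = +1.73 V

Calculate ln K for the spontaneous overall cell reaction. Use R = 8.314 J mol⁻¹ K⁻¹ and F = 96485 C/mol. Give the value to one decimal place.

Cathode: Au⁺/Au; anode: Br₂/Br⁻. E°cell = (+1.73) − (+1.04) = +0.69 V, with n = 2.
ΔG° = −nFE° = −RT ln K, so ln K = nFE°/(RT) = (2)(96485)(+0.69) / ((8.314)(298)) = 53.742.

53.7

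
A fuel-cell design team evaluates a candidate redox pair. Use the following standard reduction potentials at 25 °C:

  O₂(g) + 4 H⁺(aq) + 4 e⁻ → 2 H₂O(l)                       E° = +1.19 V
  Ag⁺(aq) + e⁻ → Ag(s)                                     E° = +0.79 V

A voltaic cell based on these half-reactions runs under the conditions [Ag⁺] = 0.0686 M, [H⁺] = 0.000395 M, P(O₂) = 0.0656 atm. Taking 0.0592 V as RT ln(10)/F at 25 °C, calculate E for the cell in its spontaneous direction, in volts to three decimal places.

+0.250 V

O₂/H₂O is the cathode (higher E°), Ag⁺/Ag the anode: E°cell = +1.19 − (+0.79) = +0.40 V, n = 4.
Overall: O₂(g) + 4 H⁺(aq) + 4 Ag(s) → 2 H₂O(l) + 4 Ag⁺(aq)
Q = [Ag⁺]^4 / (P(O₂)·[H⁺]^4); log Q = 10.142.
E = E° − (0.0592/n) log Q = +0.40 − (0.0592/4)(10.142) = +0.250 V.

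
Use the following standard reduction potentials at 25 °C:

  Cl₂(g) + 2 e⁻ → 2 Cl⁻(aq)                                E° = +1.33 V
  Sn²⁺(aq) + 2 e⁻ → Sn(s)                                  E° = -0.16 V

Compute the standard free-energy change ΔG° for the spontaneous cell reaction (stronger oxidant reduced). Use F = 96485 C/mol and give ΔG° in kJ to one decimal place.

-287.5 kJ

Cl₂/Cl⁻ (E° = +1.33 V) is the cathode; Sn²⁺/Sn (E° = -0.16 V) is the anode, so E°cell = +1.49 V.
Balancing electrons gives n = 2 (lcm of 2 and 2).
ΔG° = −nFE° = −(2)(96485)(+1.49) = -287,525 J = -287.5 kJ.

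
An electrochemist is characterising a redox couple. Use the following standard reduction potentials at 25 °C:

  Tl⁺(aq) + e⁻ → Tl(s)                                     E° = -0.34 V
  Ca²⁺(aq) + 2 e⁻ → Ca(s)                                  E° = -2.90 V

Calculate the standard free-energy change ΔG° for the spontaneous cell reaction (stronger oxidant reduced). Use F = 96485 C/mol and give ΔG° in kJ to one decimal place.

Tl⁺/Tl (E° = -0.34 V) is the cathode; Ca²⁺/Ca (E° = -2.90 V) is the anode, so E°cell = +2.56 V.
Balancing electrons gives n = 2 (lcm of 1 and 2).
ΔG° = −nFE° = −(2)(96485)(+2.56) = -494,003 J = -494.0 kJ.

-494.0 kJ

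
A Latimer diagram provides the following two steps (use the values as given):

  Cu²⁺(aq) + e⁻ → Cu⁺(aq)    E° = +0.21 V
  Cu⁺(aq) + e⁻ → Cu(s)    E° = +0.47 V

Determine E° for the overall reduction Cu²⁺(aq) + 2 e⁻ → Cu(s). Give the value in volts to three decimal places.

Since ΔG° = −nFE° is additive over sequential reductions, n₃E°₃ = n₁E°₁ + n₂E°₂.
E°₃ = (1×+0.21 + 1×+0.47) / 2 = (+0.680) / 2 = +0.340 V.

+0.340 V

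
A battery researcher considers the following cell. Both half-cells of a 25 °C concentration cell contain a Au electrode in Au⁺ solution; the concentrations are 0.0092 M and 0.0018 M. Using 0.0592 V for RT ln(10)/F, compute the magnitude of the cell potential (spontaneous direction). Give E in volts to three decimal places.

For a concentration cell E°cell = 0. The 0.0092 M side is the cathode (reduction is favoured where [Au⁺] is higher).
With n = 1, E = −(0.0592/1) log([Au⁺]ₐₙ/[Au⁺]꜀ₐₜ) = −(0.0592/1) log(0.0018/0.0092) = −(0.0592/1)(-0.709) = +0.042 V.

+0.042 V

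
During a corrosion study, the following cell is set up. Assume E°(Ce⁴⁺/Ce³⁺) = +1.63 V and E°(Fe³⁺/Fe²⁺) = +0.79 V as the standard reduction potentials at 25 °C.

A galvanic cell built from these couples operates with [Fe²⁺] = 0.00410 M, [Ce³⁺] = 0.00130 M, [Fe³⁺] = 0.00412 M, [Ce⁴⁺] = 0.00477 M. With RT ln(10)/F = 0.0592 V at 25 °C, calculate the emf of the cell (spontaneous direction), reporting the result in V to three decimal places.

Ce⁴⁺/Ce³⁺ is the cathode (higher E°), Fe³⁺/Fe²⁺ the anode: E°cell = +1.63 − (+0.79) = +0.84 V, n = 1.
Overall: Ce⁴⁺(aq) + Fe²⁺(aq) → Ce³⁺(aq) + Fe³⁺(aq)
Q = [Ce³⁺]·[Fe³⁺] / ([Ce⁴⁺]·[Fe²⁺]); log Q = -0.562.
E = E° − (0.0592/n) log Q = +0.84 − (0.0592/1)(-0.562) = +0.873 V.

+0.873 V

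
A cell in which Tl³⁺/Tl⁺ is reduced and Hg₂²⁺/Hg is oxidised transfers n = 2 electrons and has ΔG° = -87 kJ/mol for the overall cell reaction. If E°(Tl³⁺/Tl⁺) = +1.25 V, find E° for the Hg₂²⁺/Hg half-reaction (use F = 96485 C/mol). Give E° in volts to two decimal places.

E°cell = −ΔG°/(nF) = −(-87×10³)/((2)(96485)) = +0.451 V.
Since Tl³⁺/Tl⁺ is the cathode and Hg₂²⁺/Hg the anode, E°cell = E°(Tl³⁺/Tl⁺) − E°(Hg₂²⁺/Hg).
So E°(Hg₂²⁺/Hg) = E°(Tl³⁺/Tl⁺) − E°cell = (+1.25) − (+0.451) = +0.80 V.

+0.80 V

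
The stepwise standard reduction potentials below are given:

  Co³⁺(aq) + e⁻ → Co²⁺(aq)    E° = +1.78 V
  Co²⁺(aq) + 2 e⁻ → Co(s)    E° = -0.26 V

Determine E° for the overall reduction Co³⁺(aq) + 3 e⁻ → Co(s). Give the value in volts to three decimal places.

+0.420 V

Adding the free-energy changes (−nFE°) of the two steps gives −n₃FE°₃ = −n₁FE°₁ − n₂FE°₂.
E°₃ = (1×+1.78 + 2×-0.26) / 3 = (+1.260) / 3 = +0.420 V.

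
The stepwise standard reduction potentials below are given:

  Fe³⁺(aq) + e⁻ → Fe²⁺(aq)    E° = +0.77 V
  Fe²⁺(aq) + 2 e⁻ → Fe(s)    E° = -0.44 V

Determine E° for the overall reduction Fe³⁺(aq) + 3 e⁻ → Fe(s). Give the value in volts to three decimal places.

Since ΔG° = −nFE° is additive over sequential reductions, n₃E°₃ = n₁E°₁ + n₂E°₂.
E°₃ = (1×+0.77 + 2×-0.44) / 3 = (-0.110) / 3 = -0.037 V.
E° values themselves are not directly additive — weighting by electron count is essential.

-0.037 V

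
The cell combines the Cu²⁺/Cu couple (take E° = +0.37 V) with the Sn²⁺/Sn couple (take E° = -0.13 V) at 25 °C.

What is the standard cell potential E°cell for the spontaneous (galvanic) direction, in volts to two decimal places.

The Cu²⁺/Cu couple has the higher reduction potential, so it is the cathode; Sn²⁺/Sn is oxidised at the anode.
E°cell = E°(cathode) − E°(anode) = (+0.37) − (-0.13) = +0.50 V.

+0.50 V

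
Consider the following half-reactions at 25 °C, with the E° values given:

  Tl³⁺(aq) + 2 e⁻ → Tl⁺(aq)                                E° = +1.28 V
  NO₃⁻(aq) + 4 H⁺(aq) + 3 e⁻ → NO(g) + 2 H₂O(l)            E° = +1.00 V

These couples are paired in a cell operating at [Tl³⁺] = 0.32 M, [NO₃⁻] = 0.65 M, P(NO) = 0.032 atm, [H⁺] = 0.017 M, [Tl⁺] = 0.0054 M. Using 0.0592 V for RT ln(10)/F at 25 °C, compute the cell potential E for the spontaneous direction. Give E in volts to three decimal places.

+0.446 V

Tl³⁺/Tl⁺ is the cathode (higher E°), NO₃⁻/NO the anode: E°cell = +1.28 − (+1.00) = +0.28 V, n = 6.
Overall: 3 Tl³⁺(aq) + 2 NO(g) + 4 H₂O(l) → 3 Tl⁺(aq) + 2 NO₃⁻(aq) + 8 H⁺(aq)
Q = [Tl⁺]^3·[NO₃⁻]^2·[H⁺]^8 / ([Tl³⁺]^3·P(NO)^2); log Q = -16.859.
E = E° − (0.0592/n) log Q = +0.28 − (0.0592/6)(-16.859) = +0.446 V.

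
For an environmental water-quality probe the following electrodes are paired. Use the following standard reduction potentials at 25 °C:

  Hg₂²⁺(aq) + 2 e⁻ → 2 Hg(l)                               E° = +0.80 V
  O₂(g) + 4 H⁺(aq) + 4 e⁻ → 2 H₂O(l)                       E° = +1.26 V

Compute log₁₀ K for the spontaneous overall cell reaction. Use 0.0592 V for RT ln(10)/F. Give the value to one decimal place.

Cathode: O₂/H₂O; anode: Hg₂²⁺/Hg. E°cell = +0.46 V, n = 4.
log K = nE°cell / 0.0592 = (4)(+0.46) / 0.0592 = 31.1.

31.1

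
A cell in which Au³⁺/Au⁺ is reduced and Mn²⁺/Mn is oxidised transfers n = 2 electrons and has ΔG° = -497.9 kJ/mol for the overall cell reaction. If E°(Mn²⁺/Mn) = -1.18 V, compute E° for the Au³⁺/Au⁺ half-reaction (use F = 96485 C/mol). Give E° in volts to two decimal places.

E°cell = −ΔG°/(nF) = −(-497.9×10³)/((2)(96485)) = +2.580 V.
Since Au³⁺/Au⁺ is the cathode and Mn²⁺/Mn the anode, E°cell = E°(Au³⁺/Au⁺) − E°(Mn²⁺/Mn).
So E°(Au³⁺/Au⁺) = E°cell + E°(Mn²⁺/Mn) = +2.580 + (-1.18) = +1.40 V.

+1.40 V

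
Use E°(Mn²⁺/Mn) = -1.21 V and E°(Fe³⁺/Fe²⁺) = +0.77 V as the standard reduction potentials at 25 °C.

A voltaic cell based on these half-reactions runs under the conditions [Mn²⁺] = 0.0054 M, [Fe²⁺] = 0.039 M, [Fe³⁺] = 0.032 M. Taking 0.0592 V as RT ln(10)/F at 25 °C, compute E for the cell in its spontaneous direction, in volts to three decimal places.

+2.042 V

Fe³⁺/Fe²⁺ is the cathode (higher E°), Mn²⁺/Mn the anode: E°cell = +0.77 − (-1.21) = +1.98 V, n = 2.
Overall: 2 Fe³⁺(aq) + Mn(s) → 2 Fe²⁺(aq) + Mn²⁺(aq)
Q = [Fe²⁺]^2·[Mn²⁺] / ([Fe³⁺]^2); log Q = -2.096.
E = E° − (0.0592/n) log Q = +1.98 − (0.0592/2)(-2.096) = +2.042 V.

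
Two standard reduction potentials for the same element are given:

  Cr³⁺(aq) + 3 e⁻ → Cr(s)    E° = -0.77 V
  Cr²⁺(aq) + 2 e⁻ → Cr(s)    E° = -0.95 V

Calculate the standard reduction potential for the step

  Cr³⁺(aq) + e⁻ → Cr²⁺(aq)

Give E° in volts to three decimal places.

-0.410 V

Sequential free energies add, so n₃E°₃ = n₁E°₁ + n₂E°₂.
With n₃ = 3, and the known step contributing 2×(-0.95) V, the unknown satisfies 1·E° = 3×(-0.77) − 2×(-0.95) = -0.410.
E° = -0.410 / 1 = -0.410 V.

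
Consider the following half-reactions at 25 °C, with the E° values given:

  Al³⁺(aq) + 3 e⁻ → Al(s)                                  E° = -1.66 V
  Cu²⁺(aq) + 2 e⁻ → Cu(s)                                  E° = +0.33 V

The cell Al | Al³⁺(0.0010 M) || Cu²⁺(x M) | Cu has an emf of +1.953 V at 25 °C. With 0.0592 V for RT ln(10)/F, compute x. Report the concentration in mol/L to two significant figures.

Cu²⁺/Cu is the cathode, Al³⁺/Al the anode: E°cell = +1.99 V, n = 6.
Overall reaction: 3 Cu²⁺(aq) + 2 Al(s) → 3 Cu(s) + 2 Al³⁺(aq); Q = [Al³⁺]^2/[Cu²⁺]^3.
From E = E° − (0.0592/n) log Q: log Q = (E° − E)·n/0.0592 = (+1.99 − (+1.953))·6/0.0592 = 3.7500.
So 3·log[Cu²⁺] = 2·log(0.001) − log Q = -6.0000 − (3.7500) = -9.7500; log[Cu²⁺] = -9.7500 / 3 = -3.2500; [Cu²⁺] = 10^(-3.2500) ≈ 0.00056 M.

0.00056 M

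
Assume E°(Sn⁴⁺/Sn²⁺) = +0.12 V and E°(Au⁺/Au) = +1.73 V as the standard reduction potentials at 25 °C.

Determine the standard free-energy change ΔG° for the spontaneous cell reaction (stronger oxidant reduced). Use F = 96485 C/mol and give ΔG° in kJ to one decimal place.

Au⁺/Au (E° = +1.73 V) is the cathode; Sn⁴⁺/Sn²⁺ (E° = +0.12 V) is the anode, so E°cell = +1.61 V.
Balancing electrons gives n = 2 (lcm of 1 and 2).
ΔG° = −nFE° = −(2)(96485)(+1.61) = -310,682 J = -310.7 kJ.

-310.7 kJ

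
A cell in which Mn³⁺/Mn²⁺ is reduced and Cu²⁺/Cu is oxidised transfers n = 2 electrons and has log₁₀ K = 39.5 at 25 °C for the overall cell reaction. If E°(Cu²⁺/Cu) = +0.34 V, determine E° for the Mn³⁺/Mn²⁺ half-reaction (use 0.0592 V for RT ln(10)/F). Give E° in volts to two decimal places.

E°cell = (0.0592/n)·log K = (0.0592/2)(39.5) = +1.169 V.
Since Mn³⁺/Mn²⁺ is the cathode and Cu²⁺/Cu the anode, E°cell = E°(Mn³⁺/Mn²⁺) − E°(Cu²⁺/Cu).
So E°(Mn³⁺/Mn²⁺) = E°cell + E°(Cu²⁺/Cu) = +1.169 + (+0.34) = +1.51 V.

+1.51 V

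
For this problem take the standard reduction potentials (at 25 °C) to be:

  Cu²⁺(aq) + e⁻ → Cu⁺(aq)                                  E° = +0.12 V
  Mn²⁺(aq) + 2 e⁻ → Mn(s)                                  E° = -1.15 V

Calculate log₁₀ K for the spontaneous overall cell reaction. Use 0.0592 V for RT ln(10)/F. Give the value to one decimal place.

42.9

Cathode: Cu²⁺/Cu⁺; anode: Mn²⁺/Mn. E°cell = +1.27 V, n = 2.
log K = nE°cell / 0.0592 = (2)(+1.27) / 0.0592 = 42.9.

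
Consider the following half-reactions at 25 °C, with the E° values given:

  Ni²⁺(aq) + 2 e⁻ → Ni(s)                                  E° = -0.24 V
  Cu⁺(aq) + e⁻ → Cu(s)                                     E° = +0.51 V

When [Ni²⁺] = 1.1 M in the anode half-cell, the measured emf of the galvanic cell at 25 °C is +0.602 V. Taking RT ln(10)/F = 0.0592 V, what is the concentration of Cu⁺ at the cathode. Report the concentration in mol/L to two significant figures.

0.0033 M

Cu⁺/Cu is the cathode, Ni²⁺/Ni the anode: E°cell = +0.75 V, n = 2.
Overall reaction: 2 Cu⁺(aq) + Ni(s) → 2 Cu(s) + Ni²⁺(aq); Q = [Ni²⁺]^1/[Cu⁺]^2.
From E = E° − (0.0592/n) log Q: log Q = (E° − E)·n/0.0592 = (+0.75 − (+0.602))·2/0.0592 = 5.0000.
So 2·log[Cu⁺] = 1·log(1.1) − log Q = 0.0414 − (5.0000) = -4.9586; log[Cu⁺] = -4.9586 / 2 = -2.4793; [Cu⁺] = 10^(-2.4793) ≈ 0.0033 M.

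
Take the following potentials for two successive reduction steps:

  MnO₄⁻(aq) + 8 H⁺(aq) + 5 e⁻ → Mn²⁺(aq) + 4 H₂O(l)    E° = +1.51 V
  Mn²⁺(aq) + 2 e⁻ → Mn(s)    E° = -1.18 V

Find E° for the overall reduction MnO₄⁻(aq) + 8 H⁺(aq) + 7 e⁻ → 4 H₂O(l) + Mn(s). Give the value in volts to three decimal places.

+0.741 V

Adding the free-energy changes (−nFE°) of the two steps gives −n₃FE°₃ = −n₁FE°₁ − n₂FE°₂.
E°₃ = (5×+1.51 + 2×-1.18) / 7 = (+5.190) / 7 = +0.741 V.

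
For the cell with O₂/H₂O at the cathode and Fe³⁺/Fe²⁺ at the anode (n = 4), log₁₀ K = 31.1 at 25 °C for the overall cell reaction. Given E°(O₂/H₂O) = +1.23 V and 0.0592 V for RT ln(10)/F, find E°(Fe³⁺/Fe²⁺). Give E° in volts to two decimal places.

E°cell = (0.0592/n)·log K = (0.0592/4)(31.1) = +0.460 V.
Since O₂/H₂O is the cathode and Fe³⁺/Fe²⁺ the anode, E°cell = E°(O₂/H₂O) − E°(Fe³⁺/Fe²⁺).
So E°(Fe³⁺/Fe²⁺) = E°(O₂/H₂O) − E°cell = (+1.23) − (+0.460) = +0.77 V.

+0.77 V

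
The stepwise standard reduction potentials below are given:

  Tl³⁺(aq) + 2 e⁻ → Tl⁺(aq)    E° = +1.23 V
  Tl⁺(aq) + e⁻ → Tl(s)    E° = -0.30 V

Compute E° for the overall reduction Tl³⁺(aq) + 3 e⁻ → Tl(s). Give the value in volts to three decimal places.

+0.720 V

Since ΔG° = −nFE° is additive over sequential reductions, n₃E°₃ = n₁E°₁ + n₂E°₂.
E°₃ = (2×+1.23 + 1×-0.30) / 3 = (+2.160) / 3 = +0.720 V.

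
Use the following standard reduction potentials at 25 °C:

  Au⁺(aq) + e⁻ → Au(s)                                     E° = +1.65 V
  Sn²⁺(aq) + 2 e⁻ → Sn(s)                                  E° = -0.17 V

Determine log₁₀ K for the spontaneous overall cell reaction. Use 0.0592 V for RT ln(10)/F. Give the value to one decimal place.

61.5

Cathode: Au⁺/Au; anode: Sn²⁺/Sn. E°cell = +1.82 V, n = 2.
log K = nE°cell / 0.0592 = (2)(+1.82) / 0.0592 = 61.5.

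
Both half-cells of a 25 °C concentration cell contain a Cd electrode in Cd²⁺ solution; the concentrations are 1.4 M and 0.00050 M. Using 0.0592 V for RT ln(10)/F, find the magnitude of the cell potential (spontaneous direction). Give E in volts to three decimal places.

+0.102 V

For a concentration cell E°cell = 0. The 1.4 M side is the cathode (reduction is favoured where [Cd²⁺] is higher).
With n = 2, E = −(0.0592/2) log([Cd²⁺]ₐₙ/[Cd²⁺]꜀ₐₜ) = −(0.0592/2) log(0.0005/1.4) = −(0.0592/2)(-3.447) = +0.102 V.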